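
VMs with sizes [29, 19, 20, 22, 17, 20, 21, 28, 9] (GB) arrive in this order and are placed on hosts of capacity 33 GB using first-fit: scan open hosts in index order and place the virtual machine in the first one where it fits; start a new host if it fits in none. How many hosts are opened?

  29 → host 1 (new)  [load 29/33]
  19 → host 2 (new)  [load 19/33]
  20 → host 3 (new)  [load 20/33]
  22 → host 4 (new)  [load 22/33]
  17 → host 5 (new)  [load 17/33]
  20 → host 6 (new)  [load 20/33]
  21 → host 7 (new)  [load 21/33]
  28 → host 8 (new)  [load 28/33]
  9 → host 2  [load 28/33]
8 hosts opened.

8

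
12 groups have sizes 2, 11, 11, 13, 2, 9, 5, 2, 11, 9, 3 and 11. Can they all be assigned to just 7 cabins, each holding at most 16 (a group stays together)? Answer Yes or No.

Yes

A valid assignment using 7 cabins:
  cabin 1: 13 + 3 = 16
  cabin 2: 11 + 5 = 16
  cabin 3: 11 + 2 + 2 = 15
  cabin 4: 11 + 2 = 13
  cabin 5: 11 = 11
  cabin 6: 9 = 9
  cabin 7: 9 = 9
Every load is within 16, so 7 cabins suffice.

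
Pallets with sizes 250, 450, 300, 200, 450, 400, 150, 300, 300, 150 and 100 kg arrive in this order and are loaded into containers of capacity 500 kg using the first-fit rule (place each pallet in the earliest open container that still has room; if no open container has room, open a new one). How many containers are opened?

7

  250 → container 1 (new)  [load 250/500]
  450 → container 2 (new)  [load 450/500]
  300 → container 3 (new)  [load 300/500]
  200 → container 1  [load 450/500]
  450 → container 4 (new)  [load 450/500]
  400 → container 5 (new)  [load 400/500]
  150 → container 3  [load 450/500]
  300 → container 6 (new)  [load 300/500]
  300 → container 7 (new)  [load 300/500]
  150 → container 6  [load 450/500]
  100 → container 5  [load 500/500]
7 containers opened.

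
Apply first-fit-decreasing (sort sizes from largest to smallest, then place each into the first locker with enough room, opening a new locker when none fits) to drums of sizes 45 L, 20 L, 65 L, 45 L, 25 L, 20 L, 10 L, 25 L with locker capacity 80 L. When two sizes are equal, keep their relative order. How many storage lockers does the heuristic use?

4

Sorted descending: 65, 45, 45, 25, 25, 20, 20, 10.
  65 → locker 1 (new)  [load 65/80]
  45 → locker 2 (new)  [load 45/80]
  45 → locker 3 (new)  [load 45/80]
  25 → locker 2  [load 70/80]
  25 → locker 3  [load 70/80]
  20 → locker 4 (new)  [load 20/80]
  20 → locker 4  [load 40/80]
  10 → locker 1  [load 75/80]
4 storage lockers opened.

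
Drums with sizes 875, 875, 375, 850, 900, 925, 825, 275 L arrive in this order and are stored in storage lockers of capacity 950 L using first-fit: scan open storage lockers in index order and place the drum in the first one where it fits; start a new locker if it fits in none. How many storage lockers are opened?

  875 → locker 1 (new)  [load 875/950]
  875 → locker 2 (new)  [load 875/950]
  375 → locker 3 (new)  [load 375/950]
  850 → locker 4 (new)  [load 850/950]
  900 → locker 5 (new)  [load 900/950]
  925 → locker 6 (new)  [load 925/950]
  825 → locker 7 (new)  [load 825/950]
  275 → locker 3  [load 650/950]
7 storage lockers opened.

7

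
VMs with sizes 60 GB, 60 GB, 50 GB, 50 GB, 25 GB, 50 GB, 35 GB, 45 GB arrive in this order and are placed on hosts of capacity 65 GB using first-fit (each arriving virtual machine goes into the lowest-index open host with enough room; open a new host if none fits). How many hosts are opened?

  60 → host 1 (new)  [load 60/65]
  60 → host 2 (new)  [load 60/65]
  50 → host 3 (new)  [load 50/65]
  50 → host 4 (new)  [load 50/65]
  25 → host 5 (new)  [load 25/65]
  50 → host 6 (new)  [load 50/65]
  35 → host 5  [load 60/65]
  45 → host 7 (new)  [load 45/65]
7 hosts opened.

7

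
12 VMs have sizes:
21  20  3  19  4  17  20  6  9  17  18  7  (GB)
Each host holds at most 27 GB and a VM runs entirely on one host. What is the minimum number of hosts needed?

Total = 21 + 20 + 20 + 19 + 18 + 17 + 17 + 9 + 7 + 6 + 4 + 3 = 161 GB.
Lower bound: ⌈161/27⌉ = 6 hosts.
Also, 7 VMs each exceed 27/2 GB, and no two of those can share a host, so at least 7 hosts are needed.
A packing using 7 hosts:
  host 1: 21 + 6 = 27
  host 2: 20 + 7 = 27
  host 3: 20 + 4 + 3 = 27
  host 4: 19 = 19
  host 5: 18 + 9 = 27
  host 6: 17 = 17
  host 7: 17 = 17
This matches the lower bound, so 7 is optimal.

7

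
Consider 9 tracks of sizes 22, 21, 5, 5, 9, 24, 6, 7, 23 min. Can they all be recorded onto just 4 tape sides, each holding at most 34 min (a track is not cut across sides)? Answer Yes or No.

A valid assignment using 4 tape sides:
  side 1: 24 + 9 = 33
  side 2: 23 + 7 = 30
  side 3: 22 + 6 + 5 = 33
  side 4: 21 + 5 = 26
Every load is within 34 min, so 4 tape sides suffice.

Yes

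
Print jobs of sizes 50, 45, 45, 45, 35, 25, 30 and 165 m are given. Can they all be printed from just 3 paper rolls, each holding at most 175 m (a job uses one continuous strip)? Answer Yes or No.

Yes

A valid assignment using 3 paper rolls:
  roll 1: 165 = 165
  roll 2: 50 + 45 + 45 + 35 = 175
  roll 3: 45 + 30 + 25 = 100
Every load is within 175 m, so 3 paper rolls suffice.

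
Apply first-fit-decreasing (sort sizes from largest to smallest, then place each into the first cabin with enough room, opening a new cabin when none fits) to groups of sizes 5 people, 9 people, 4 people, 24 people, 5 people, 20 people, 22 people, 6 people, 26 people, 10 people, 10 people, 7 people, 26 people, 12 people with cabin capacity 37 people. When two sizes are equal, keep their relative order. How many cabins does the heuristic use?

Sorted descending: 26, 26, 24, 22, 20, 12, 10, 10, 9, 7, 6, 5, 5, 4.
  26 → cabin 1 (new)  [load 26/37]
  26 → cabin 2 (new)  [load 26/37]
  24 → cabin 3 (new)  [load 24/37]
  22 → cabin 4 (new)  [load 22/37]
  20 → cabin 5 (new)  [load 20/37]
  12 → cabin 3  [load 36/37]
  10 → cabin 1  [load 36/37]
  10 → cabin 2  [load 36/37]
  9 → cabin 4  [load 31/37]
  7 → cabin 5  [load 27/37]
  6 → cabin 4  [load 37/37]
  5 → cabin 5  [load 32/37]
  5 → cabin 5  [load 37/37]
  4 → cabin 6 (new)  [load 4/37]
6 cabins opened.

6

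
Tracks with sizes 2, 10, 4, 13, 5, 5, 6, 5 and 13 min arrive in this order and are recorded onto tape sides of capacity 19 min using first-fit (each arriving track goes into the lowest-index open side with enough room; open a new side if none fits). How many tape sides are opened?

4

  2 → side 1 (new)  [load 2/19]
  10 → side 1  [load 12/19]
  4 → side 1  [load 16/19]
  13 → side 2 (new)  [load 13/19]
  5 → side 2  [load 18/19]
  5 → side 3 (new)  [load 5/19]
  6 → side 3  [load 11/19]
  5 → side 3  [load 16/19]
  13 → side 4 (new)  [load 13/19]
4 tape sides opened.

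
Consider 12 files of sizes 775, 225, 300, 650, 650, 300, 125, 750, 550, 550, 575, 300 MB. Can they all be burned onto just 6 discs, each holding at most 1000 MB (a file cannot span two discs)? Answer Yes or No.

No

Total = 5750 MB; ⌈5750/1000⌉ = 6.
7 files each exceed half the capacity and cannot share a disc, forcing at least 7 discs.
At least 7 discs are required, but only 6 are allowed.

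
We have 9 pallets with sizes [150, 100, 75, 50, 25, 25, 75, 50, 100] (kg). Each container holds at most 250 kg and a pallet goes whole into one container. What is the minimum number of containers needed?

Total = 150 + 100 + 100 + 75 + 75 + 50 + 50 + 25 + 25 = 650 kg.
Lower bound: ⌈650/250⌉ = 3 containers.
A packing using 3 containers:
  container 1: 150 + 100 = 250
  container 2: 100 + 75 + 75 = 250
  container 3: 50 + 50 + 25 + 25 = 150
This matches the lower bound, so 3 is optimal.

3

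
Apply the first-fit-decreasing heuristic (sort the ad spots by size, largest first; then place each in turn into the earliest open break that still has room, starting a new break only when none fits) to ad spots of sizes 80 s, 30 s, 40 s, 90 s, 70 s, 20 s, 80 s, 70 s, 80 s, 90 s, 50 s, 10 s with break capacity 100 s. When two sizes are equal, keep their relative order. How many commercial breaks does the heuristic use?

Sorted descending: 90, 90, 80, 80, 80, 70, 70, 50, 40, 30, 20, 10.
  90 → break 1 (new)  [load 90/100]
  90 → break 2 (new)  [load 90/100]
  80 → break 3 (new)  [load 80/100]
  80 → break 4 (new)  [load 80/100]
  80 → break 5 (new)  [load 80/100]
  70 → break 6 (new)  [load 70/100]
  70 → break 7 (new)  [load 70/100]
  50 → break 8 (new)  [load 50/100]
  40 → break 8  [load 90/100]
  30 → break 6  [load 100/100]
  20 → break 3  [load 100/100]
  10 → break 1  [load 100/100]
8 commercial breaks opened.

8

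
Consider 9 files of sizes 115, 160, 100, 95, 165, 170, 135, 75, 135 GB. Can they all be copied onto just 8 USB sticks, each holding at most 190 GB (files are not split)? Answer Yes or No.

Yes

A valid assignment using 8 USB sticks:
  USB stick 1: 170 = 170
  USB stick 2: 165 = 165
  USB stick 3: 160 = 160
  USB stick 4: 135 = 135
  USB stick 5: 135 = 135
  USB stick 6: 115 + 75 = 190
  USB stick 7: 100 = 100
  USB stick 8: 95 = 95
Every load is within 190 GB, so 8 USB sticks suffice.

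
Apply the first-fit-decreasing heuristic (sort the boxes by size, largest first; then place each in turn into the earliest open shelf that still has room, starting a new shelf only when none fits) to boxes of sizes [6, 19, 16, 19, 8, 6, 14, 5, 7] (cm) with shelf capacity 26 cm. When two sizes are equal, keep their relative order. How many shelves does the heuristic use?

4

Sorted descending: 19, 19, 16, 14, 8, 7, 6, 6, 5.
  19 → shelf 1 (new)  [load 19/26]
  19 → shelf 2 (new)  [load 19/26]
  16 → shelf 3 (new)  [load 16/26]
  14 → shelf 4 (new)  [load 14/26]
  8 → shelf 3  [load 24/26]
  7 → shelf 1  [load 26/26]
  6 → shelf 2  [load 25/26]
  6 → shelf 4  [load 20/26]
  5 → shelf 4  [load 25/26]
4 shelves opened.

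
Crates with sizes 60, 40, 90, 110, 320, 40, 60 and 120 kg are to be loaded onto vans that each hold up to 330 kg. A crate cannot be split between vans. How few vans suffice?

Total = 320 + 120 + 110 + 90 + 60 + 60 + 40 + 40 = 840 kg.
Lower bound: ⌈840/330⌉ = 3 vans.
A packing using 3 vans:
  van 1: 320 = 320
  van 2: 120 + 110 + 90 = 320
  van 3: 60 + 60 + 40 + 40 = 200
This matches the lower bound, so 3 is optimal.

3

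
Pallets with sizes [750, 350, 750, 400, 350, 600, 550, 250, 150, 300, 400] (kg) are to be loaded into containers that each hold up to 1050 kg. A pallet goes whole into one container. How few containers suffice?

5

Total = 750 + 750 + 600 + 550 + 400 + 400 + 350 + 350 + 300 + 250 + 150 = 4850 kg.
Lower bound: ⌈4850/1050⌉ = 5 containers.
A packing using 5 containers:
  container 1: 750 + 300 = 1050
  container 2: 750 + 250 = 1000
  container 3: 600 + 400 = 1000
  container 4: 550 + 400 = 950
  container 5: 350 + 350 + 150 = 850
This matches the lower bound, so 5 is optimal.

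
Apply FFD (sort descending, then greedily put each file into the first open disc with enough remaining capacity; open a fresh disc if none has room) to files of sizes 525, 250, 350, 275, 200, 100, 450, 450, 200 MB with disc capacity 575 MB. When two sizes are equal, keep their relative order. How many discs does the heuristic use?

Sorted descending: 525, 450, 450, 350, 275, 250, 200, 200, 100.
  525 → disc 1 (new)  [load 525/575]
  450 → disc 2 (new)  [load 450/575]
  450 → disc 3 (new)  [load 450/575]
  350 → disc 4 (new)  [load 350/575]
  275 → disc 5 (new)  [load 275/575]
  250 → disc 5  [load 525/575]
  200 → disc 4  [load 550/575]
  200 → disc 6 (new)  [load 200/575]
  100 → disc 2  [load 550/575]
6 discs opened.

6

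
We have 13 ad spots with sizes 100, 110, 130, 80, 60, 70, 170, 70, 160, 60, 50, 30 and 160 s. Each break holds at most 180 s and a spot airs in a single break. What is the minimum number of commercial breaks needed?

Total = 170 + 160 + 160 + 130 + 110 + 100 + 80 + 70 + 70 + 60 + 60 + 50 + 30 = 1250 s.
Lower bound: ⌈1250/180⌉ = 7 commercial breaks.
A packing using 8 commercial breaks:
  break 1: 170 = 170
  break 2: 160 = 160
  break 3: 160 = 160
  break 4: 130 + 50 = 180
  break 5: 110 + 70 = 180
  break 6: 100 + 80 = 180
  break 7: 70 + 60 + 30 = 160
  break 8: 60 = 60
No arrangement into 7 commercial breaks stays within capacity, so 8 is optimal.

8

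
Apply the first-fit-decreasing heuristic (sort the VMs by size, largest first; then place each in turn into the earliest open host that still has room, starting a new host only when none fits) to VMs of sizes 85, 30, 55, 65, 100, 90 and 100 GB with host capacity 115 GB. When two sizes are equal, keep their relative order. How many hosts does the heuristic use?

6

Sorted descending: 100, 100, 90, 85, 65, 55, 30.
  100 → host 1 (new)  [load 100/115]
  100 → host 2 (new)  [load 100/115]
  90 → host 3 (new)  [load 90/115]
  85 → host 4 (new)  [load 85/115]
  65 → host 5 (new)  [load 65/115]
  55 → host 6 (new)  [load 55/115]
  30 → host 4  [load 115/115]
6 hosts opened.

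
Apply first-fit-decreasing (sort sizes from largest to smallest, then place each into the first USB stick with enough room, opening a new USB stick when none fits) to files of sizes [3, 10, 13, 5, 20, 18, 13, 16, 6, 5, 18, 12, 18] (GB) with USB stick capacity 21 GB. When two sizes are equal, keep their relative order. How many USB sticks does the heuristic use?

9

Sorted descending: 20, 18, 18, 18, 16, 13, 13, 12, 10, 6, 5, 5, 3.
  20 → USB stick 1 (new)  [load 20/21]
  18 → USB stick 2 (new)  [load 18/21]
  18 → USB stick 3 (new)  [load 18/21]
  18 → USB stick 4 (new)  [load 18/21]
  16 → USB stick 5 (new)  [load 16/21]
  13 → USB stick 6 (new)  [load 13/21]
  13 → USB stick 7 (new)  [load 13/21]
  12 → USB stick 8 (new)  [load 12/21]
  10 → USB stick 9 (new)  [load 10/21]
  6 → USB stick 6  [load 19/21]
  5 → USB stick 5  [load 21/21]
  5 → USB stick 7  [load 18/21]
  3 → USB stick 2  [load 21/21]
9 USB sticks opened.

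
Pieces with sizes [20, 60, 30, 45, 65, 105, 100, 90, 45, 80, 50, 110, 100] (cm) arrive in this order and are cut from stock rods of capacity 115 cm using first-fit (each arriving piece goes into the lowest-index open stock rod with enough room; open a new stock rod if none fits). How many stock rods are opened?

  20 → stock rod 1 (new)  [load 20/115]
  60 → stock rod 1  [load 80/115]
  30 → stock rod 1  [load 110/115]
  45 → stock rod 2 (new)  [load 45/115]
  65 → stock rod 2  [load 110/115]
  105 → stock rod 3 (new)  [load 105/115]
  100 → stock rod 4 (new)  [load 100/115]
  90 → stock rod 5 (new)  [load 90/115]
  45 → stock rod 6 (new)  [load 45/115]
  80 → stock rod 7 (new)  [load 80/115]
  50 → stock rod 6  [load 95/115]
  110 → stock rod 8 (new)  [load 110/115]
  100 → stock rod 9 (new)  [load 100/115]
9 stock rods opened.

9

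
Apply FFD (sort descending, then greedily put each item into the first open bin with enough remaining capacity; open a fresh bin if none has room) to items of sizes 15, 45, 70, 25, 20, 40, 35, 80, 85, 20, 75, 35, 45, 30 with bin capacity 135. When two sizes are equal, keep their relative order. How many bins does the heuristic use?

5

Sorted descending: 85, 80, 75, 70, 45, 45, 40, 35, 35, 30, 25, 20, 20, 15.
  85 → bin 1 (new)  [load 85/135]
  80 → bin 2 (new)  [load 80/135]
  75 → bin 3 (new)  [load 75/135]
  70 → bin 4 (new)  [load 70/135]
  45 → bin 1  [load 130/135]
  45 → bin 2  [load 125/135]
  40 → bin 3  [load 115/135]
  35 → bin 4  [load 105/135]
  35 → bin 5 (new)  [load 35/135]
  30 → bin 4  [load 135/135]
  25 → bin 5  [load 60/135]
  20 → bin 3  [load 135/135]
  20 → bin 5  [load 80/135]
  15 → bin 5  [load 95/135]
5 bins opened.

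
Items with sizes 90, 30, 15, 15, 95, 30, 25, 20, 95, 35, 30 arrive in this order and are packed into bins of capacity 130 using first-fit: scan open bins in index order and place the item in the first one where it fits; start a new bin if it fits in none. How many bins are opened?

4

  90 → bin 1 (new)  [load 90/130]
  30 → bin 1  [load 120/130]
  15 → bin 2 (new)  [load 15/130]
  15 → bin 2  [load 30/130]
  95 → bin 2  [load 125/130]
  30 → bin 3 (new)  [load 30/130]
  25 → bin 3  [load 55/130]
  20 → bin 3  [load 75/130]
  95 → bin 4 (new)  [load 95/130]
  35 → bin 3  [load 110/130]
  30 → bin 4  [load 125/130]
4 bins opened.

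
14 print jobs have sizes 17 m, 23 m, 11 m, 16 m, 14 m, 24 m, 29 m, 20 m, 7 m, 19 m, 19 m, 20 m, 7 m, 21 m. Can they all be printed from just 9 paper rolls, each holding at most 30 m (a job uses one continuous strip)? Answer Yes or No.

Total = 247 m; ⌈247/30⌉ = 9.
10 print jobs each exceed half the capacity and cannot share a roll, forcing at least 10 paper rolls.
At least 10 paper rolls are required, but only 9 are allowed.

No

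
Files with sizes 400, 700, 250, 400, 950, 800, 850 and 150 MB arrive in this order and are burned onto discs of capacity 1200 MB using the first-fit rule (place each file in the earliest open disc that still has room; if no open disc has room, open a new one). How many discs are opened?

  400 → disc 1 (new)  [load 400/1200]
  700 → disc 1  [load 1100/1200]
  250 → disc 2 (new)  [load 250/1200]
  400 → disc 2  [load 650/1200]
  950 → disc 3 (new)  [load 950/1200]
  800 → disc 4 (new)  [load 800/1200]
  850 → disc 5 (new)  [load 850/1200]
  150 → disc 2  [load 800/1200]
5 discs opened.

5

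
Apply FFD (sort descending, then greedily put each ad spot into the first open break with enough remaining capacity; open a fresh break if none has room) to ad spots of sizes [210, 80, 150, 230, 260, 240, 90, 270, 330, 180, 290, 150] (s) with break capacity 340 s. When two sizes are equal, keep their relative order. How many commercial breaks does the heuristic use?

9

Sorted descending: 330, 290, 270, 260, 240, 230, 210, 180, 150, 150, 90, 80.
  330 → break 1 (new)  [load 330/340]
  290 → break 2 (new)  [load 290/340]
  270 → break 3 (new)  [load 270/340]
  260 → break 4 (new)  [load 260/340]
  240 → break 5 (new)  [load 240/340]
  230 → break 6 (new)  [load 230/340]
  210 → break 7 (new)  [load 210/340]
  180 → break 8 (new)  [load 180/340]
  150 → break 8  [load 330/340]
  150 → break 9 (new)  [load 150/340]
  90 → break 5  [load 330/340]
  80 → break 4  [load 340/340]
9 commercial breaks opened.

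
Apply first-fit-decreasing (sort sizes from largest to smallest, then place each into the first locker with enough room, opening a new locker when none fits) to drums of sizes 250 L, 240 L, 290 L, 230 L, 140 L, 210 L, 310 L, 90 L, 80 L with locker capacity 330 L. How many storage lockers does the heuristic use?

Sorted descending: 310, 290, 250, 240, 230, 210, 140, 90, 80.
  310 → locker 1 (new)  [load 310/330]
  290 → locker 2 (new)  [load 290/330]
  250 → locker 3 (new)  [load 250/330]
  240 → locker 4 (new)  [load 240/330]
  230 → locker 5 (new)  [load 230/330]
  210 → locker 6 (new)  [load 210/330]
  140 → locker 7 (new)  [load 140/330]
  90 → locker 4  [load 330/330]
  80 → locker 3  [load 330/330]
7 storage lockers opened.

7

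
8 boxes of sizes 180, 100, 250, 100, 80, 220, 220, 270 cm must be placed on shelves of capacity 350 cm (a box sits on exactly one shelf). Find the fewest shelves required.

Total = 270 + 250 + 220 + 220 + 180 + 100 + 100 + 80 = 1420 cm.
Lower bound: ⌈1420/350⌉ = 5 shelves.
A packing using 5 shelves:
  shelf 1: 270 + 80 = 350
  shelf 2: 250 + 100 = 350
  shelf 3: 220 + 100 = 320
  shelf 4: 220 = 220
  shelf 5: 180 = 180
This matches the lower bound, so 5 is optimal.

5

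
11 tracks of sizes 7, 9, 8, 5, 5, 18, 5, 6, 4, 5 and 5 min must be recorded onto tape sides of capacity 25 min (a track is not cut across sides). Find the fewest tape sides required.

4

Total = 18 + 9 + 8 + 7 + 6 + 5 + 5 + 5 + 5 + 5 + 4 = 77 min.
Lower bound: ⌈77/25⌉ = 4 tape sides.
A packing using 4 tape sides:
  side 1: 18 + 7 = 25
  side 2: 9 + 8 + 6 = 23
  side 3: 5 + 5 + 5 + 5 + 5 = 25
  side 4: 4 = 4
This matches the lower bound, so 4 is optimal.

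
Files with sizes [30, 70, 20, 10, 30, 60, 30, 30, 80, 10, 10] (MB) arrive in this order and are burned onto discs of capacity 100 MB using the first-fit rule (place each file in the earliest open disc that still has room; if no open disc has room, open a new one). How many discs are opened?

  30 → disc 1 (new)  [load 30/100]
  70 → disc 1  [load 100/100]
  20 → disc 2 (new)  [load 20/100]
  10 → disc 2  [load 30/100]
  30 → disc 2  [load 60/100]
  60 → disc 3 (new)  [load 60/100]
  30 → disc 2  [load 90/100]
  30 → disc 3  [load 90/100]
  80 → disc 4 (new)  [load 80/100]
  10 → disc 2  [load 100/100]
  10 → disc 3  [load 100/100]
4 discs opened.

4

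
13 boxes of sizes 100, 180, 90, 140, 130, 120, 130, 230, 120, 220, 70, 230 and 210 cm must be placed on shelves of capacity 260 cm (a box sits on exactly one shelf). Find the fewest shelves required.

Total = 230 + 230 + 220 + 210 + 180 + 140 + 130 + 130 + 120 + 120 + 100 + 90 + 70 = 1970 cm.
Lower bound: ⌈1970/260⌉ = 8 shelves.
A packing using 9 shelves:
  shelf 1: 230 = 230
  shelf 2: 230 = 230
  shelf 3: 220 = 220
  shelf 4: 210 = 210
  shelf 5: 180 + 70 = 250
  shelf 6: 140 + 120 = 260
  shelf 7: 130 + 130 = 260
  shelf 8: 120 + 100 = 220
  shelf 9: 90 = 90
No arrangement into 8 shelves stays within capacity, so 9 is optimal.

9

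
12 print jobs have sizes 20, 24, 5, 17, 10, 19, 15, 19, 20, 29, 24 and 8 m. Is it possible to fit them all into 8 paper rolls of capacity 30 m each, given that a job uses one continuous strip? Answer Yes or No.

Total = 210 m; ⌈210/30⌉ = 7.
8 print jobs each exceed half the capacity and cannot share a roll, forcing at least 8 paper rolls.
The bound of 8 does not rule out 8, but exhaustive search shows no assignment into 8 paper rolls of capacity 30 m exists — the minimum is 9.

No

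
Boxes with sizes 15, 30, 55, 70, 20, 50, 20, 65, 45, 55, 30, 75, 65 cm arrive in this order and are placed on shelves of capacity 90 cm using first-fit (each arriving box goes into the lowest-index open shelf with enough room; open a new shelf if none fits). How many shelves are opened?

9

  15 → shelf 1 (new)  [load 15/90]
  30 → shelf 1  [load 45/90]
  55 → shelf 2 (new)  [load 55/90]
  70 → shelf 3 (new)  [load 70/90]
  20 → shelf 1  [load 65/90]
  50 → shelf 4 (new)  [load 50/90]
  20 → shelf 1  [load 85/90]
  65 → shelf 5 (new)  [load 65/90]
  45 → shelf 6 (new)  [load 45/90]
  55 → shelf 7 (new)  [load 55/90]
  30 → shelf 2  [load 85/90]
  75 → shelf 8 (new)  [load 75/90]
  65 → shelf 9 (new)  [load 65/90]
9 shelves opened.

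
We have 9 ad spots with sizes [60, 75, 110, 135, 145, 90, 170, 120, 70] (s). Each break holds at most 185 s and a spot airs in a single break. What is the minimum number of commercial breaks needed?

6

Total = 170 + 145 + 135 + 120 + 110 + 90 + 75 + 70 + 60 = 975 s.
Lower bound: ⌈975/185⌉ = 6 commercial breaks.
A packing using 6 commercial breaks:
  break 1: 170 = 170
  break 2: 145 = 145
  break 3: 135 = 135
  break 4: 120 + 60 = 180
  break 5: 110 + 75 = 185
  break 6: 90 + 70 = 160
This matches the lower bound, so 6 is optimal.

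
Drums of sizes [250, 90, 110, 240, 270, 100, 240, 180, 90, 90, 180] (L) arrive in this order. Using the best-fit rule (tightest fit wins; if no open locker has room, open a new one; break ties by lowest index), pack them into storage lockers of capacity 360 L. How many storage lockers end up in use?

  250 → locker 1 (new)  [load 250/360]
  90 → locker 1  [load 340/360]
  110 → locker 2 (new)  [load 110/360]
  240 → locker 2  [load 350/360]
  270 → locker 3 (new)  [load 270/360]
  100 → locker 4 (new)  [load 100/360]
  240 → locker 4  [load 340/360]
  180 → locker 5 (new)  [load 180/360]
  90 → locker 3  [load 360/360]
  90 → locker 5  [load 270/360]
  180 → locker 6 (new)  [load 180/360]
6 storage lockers opened.

6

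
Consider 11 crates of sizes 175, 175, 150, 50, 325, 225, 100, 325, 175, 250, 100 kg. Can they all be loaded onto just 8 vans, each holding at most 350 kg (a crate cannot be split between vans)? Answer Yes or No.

A valid assignment using 7 vans:
  van 1: 325 = 325
  van 2: 325 = 325
  van 3: 250 + 100 = 350
  van 4: 225 + 100 = 325
  van 5: 175 + 175 = 350
  van 6: 175 + 150 = 325
  van 7: 50 = 50
That uses only 7 ≤ 8, so 8 vans are enough.

Yes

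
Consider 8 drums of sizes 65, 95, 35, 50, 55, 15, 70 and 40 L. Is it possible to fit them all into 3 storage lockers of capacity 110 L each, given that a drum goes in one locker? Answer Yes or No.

Total = 425 L; ⌈425/110⌉ = 4.
At least 4 storage lockers are required, but only 3 are allowed.

No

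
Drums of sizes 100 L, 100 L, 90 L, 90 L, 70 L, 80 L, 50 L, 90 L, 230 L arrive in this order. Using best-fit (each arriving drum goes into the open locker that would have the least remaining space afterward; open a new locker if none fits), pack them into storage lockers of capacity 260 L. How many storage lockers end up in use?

4

  100 → locker 1 (new)  [load 100/260]
  100 → locker 1  [load 200/260]
  90 → locker 2 (new)  [load 90/260]
  90 → locker 2  [load 180/260]
  70 → locker 2  [load 250/260]
  80 → locker 3 (new)  [load 80/260]
  50 → locker 1  [load 250/260]
  90 → locker 3  [load 170/260]
  230 → locker 4 (new)  [load 230/260]
4 storage lockers opened.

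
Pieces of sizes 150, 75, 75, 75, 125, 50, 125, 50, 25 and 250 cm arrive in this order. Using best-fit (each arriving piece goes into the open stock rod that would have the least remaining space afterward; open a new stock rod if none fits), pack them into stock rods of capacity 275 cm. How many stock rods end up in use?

  150 → stock rod 1 (new)  [load 150/275]
  75 → stock rod 1  [load 225/275]
  75 → stock rod 2 (new)  [load 75/275]
  75 → stock rod 2  [load 150/275]
  125 → stock rod 2  [load 275/275]
  50 → stock rod 1  [load 275/275]
  125 → stock rod 3 (new)  [load 125/275]
  50 → stock rod 3  [load 175/275]
  25 → stock rod 3  [load 200/275]
  250 → stock rod 4 (new)  [load 250/275]
4 stock rods opened.

4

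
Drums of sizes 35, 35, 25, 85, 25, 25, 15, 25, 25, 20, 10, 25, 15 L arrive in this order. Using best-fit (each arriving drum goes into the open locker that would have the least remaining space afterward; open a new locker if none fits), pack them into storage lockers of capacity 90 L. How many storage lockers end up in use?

  35 → locker 1 (new)  [load 35/90]
  35 → locker 1  [load 70/90]
  25 → locker 2 (new)  [load 25/90]
  85 → locker 3 (new)  [load 85/90]
  25 → locker 2  [load 50/90]
  25 → locker 2  [load 75/90]
  15 → locker 2  [load 90/90]
  25 → locker 4 (new)  [load 25/90]
  25 → locker 4  [load 50/90]
  20 → locker 1  [load 90/90]
  10 → locker 4  [load 60/90]
  25 → locker 4  [load 85/90]
  15 → locker 5 (new)  [load 15/90]
5 storage lockers opened.

5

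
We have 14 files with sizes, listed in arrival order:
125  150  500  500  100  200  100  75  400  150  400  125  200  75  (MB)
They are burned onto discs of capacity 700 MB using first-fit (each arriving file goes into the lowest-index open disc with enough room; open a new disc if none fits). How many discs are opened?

5

  125 → disc 1 (new)  [load 125/700]
  150 → disc 1  [load 275/700]
  500 → disc 2 (new)  [load 500/700]
  500 → disc 3 (new)  [load 500/700]
  100 → disc 1  [load 375/700]
  200 → disc 1  [load 575/700]
  100 → disc 1  [load 675/700]
  75 → disc 2  [load 575/700]
  400 → disc 4 (new)  [load 400/700]
  150 → disc 3  [load 650/700]
  400 → disc 5 (new)  [load 400/700]
  125 → disc 2  [load 700/700]
  200 → disc 4  [load 600/700]
  75 → disc 4  [load 675/700]
5 discs opened.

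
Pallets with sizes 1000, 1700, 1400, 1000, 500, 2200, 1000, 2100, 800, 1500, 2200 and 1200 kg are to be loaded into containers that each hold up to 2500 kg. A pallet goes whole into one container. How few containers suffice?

8

Total = 2200 + 2200 + 2100 + 1700 + 1500 + 1400 + 1200 + 1000 + 1000 + 1000 + 800 + 500 = 16600 kg.
Lower bound: ⌈16600/2500⌉ = 7 containers.
A packing using 8 containers:
  container 1: 2200 = 2200
  container 2: 2200 = 2200
  container 3: 2100 = 2100
  container 4: 1700 + 800 = 2500
  container 5: 1500 + 1000 = 2500
  container 6: 1400 + 1000 = 2400
  container 7: 1200 + 1000 = 2200
  container 8: 500 = 500
No arrangement into 7 containers stays within capacity, so 8 is optimal.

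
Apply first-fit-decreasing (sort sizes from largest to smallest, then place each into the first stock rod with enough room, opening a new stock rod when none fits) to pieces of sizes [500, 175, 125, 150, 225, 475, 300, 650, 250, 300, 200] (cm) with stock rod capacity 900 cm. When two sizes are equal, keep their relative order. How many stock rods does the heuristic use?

Sorted descending: 650, 500, 475, 300, 300, 250, 225, 200, 175, 150, 125.
  650 → stock rod 1 (new)  [load 650/900]
  500 → stock rod 2 (new)  [load 500/900]
  475 → stock rod 3 (new)  [load 475/900]
  300 → stock rod 2  [load 800/900]
  300 → stock rod 3  [load 775/900]
  250 → stock rod 1  [load 900/900]
  225 → stock rod 4 (new)  [load 225/900]
  200 → stock rod 4  [load 425/900]
  175 → stock rod 4  [load 600/900]
  150 → stock rod 4  [load 750/900]
  125 → stock rod 3  [load 900/900]
4 stock rods opened.

4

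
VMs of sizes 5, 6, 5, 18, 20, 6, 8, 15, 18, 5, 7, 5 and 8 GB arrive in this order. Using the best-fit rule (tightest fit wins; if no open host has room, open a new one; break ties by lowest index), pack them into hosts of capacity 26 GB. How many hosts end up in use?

6

  5 → host 1 (new)  [load 5/26]
  6 → host 1  [load 11/26]
  5 → host 1  [load 16/26]
  18 → host 2 (new)  [load 18/26]
  20 → host 3 (new)  [load 20/26]
  6 → host 3  [load 26/26]
  8 → host 2  [load 26/26]
  15 → host 4 (new)  [load 15/26]
  18 → host 5 (new)  [load 18/26]
  5 → host 5  [load 23/26]
  7 → host 1  [load 23/26]
  5 → host 4  [load 20/26]
  8 → host 6 (new)  [load 8/26]
6 hosts opened.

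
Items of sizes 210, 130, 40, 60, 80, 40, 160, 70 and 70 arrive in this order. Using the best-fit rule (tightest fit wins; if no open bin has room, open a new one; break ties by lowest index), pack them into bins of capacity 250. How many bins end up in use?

4

  210 → bin 1 (new)  [load 210/250]
  130 → bin 2 (new)  [load 130/250]
  40 → bin 1  [load 250/250]
  60 → bin 2  [load 190/250]
  80 → bin 3 (new)  [load 80/250]
  40 → bin 2  [load 230/250]
  160 → bin 3  [load 240/250]
  70 → bin 4 (new)  [load 70/250]
  70 → bin 4  [load 140/250]
4 bins opened.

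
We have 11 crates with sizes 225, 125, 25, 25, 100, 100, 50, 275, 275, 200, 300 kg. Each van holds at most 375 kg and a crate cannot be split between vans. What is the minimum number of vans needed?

5

Total = 300 + 275 + 275 + 225 + 200 + 125 + 100 + 100 + 50 + 25 + 25 = 1700 kg.
Lower bound: ⌈1700/375⌉ = 5 vans.
A packing using 5 vans:
  van 1: 300 + 50 + 25 = 375
  van 2: 275 + 100 = 375
  van 3: 275 + 100 = 375
  van 4: 225 + 125 + 25 = 375
  van 5: 200 = 200
This matches the lower bound, so 5 is optimal.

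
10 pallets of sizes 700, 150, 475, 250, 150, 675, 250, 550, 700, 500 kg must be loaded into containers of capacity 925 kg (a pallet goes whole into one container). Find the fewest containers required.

Total = 700 + 700 + 675 + 550 + 500 + 475 + 250 + 250 + 150 + 150 = 4400 kg.
Lower bound: ⌈4400/925⌉ = 5 containers.
Also, 6 pallets each exceed 925/2 kg, and no two of those can share a container, so at least 6 containers are needed.
A packing using 6 containers:
  container 1: 700 + 150 = 850
  container 2: 700 + 150 = 850
  container 3: 675 + 250 = 925
  container 4: 550 + 250 = 800
  container 5: 500 = 500
  container 6: 475 = 475
This matches the lower bound, so 6 is optimal.

6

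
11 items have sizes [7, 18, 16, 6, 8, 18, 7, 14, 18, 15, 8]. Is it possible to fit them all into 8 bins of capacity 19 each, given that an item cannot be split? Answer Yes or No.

No

Total = 135; ⌈135/19⌉ = 8.
The bound of 8 does not rule out 8, but exhaustive search shows no assignment into 8 bins of capacity 19 exists — the minimum is 9.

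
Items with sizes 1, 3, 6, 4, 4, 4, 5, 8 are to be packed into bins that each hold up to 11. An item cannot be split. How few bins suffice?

Total = 8 + 6 + 5 + 4 + 4 + 4 + 3 + 1 = 35.
Lower bound: ⌈35/11⌉ = 4 bins.
A packing using 4 bins:
  bin 1: 8 + 3 = 11
  bin 2: 6 + 5 = 11
  bin 3: 4 + 4 + 1 = 9
  bin 4: 4 = 4
This matches the lower bound, so 4 is optimal.

4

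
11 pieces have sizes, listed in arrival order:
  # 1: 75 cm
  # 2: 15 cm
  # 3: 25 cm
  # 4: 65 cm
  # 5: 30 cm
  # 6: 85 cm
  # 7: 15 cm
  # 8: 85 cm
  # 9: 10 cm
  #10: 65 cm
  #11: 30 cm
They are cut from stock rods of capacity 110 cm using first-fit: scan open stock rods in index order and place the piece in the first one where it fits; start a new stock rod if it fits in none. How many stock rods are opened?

6

  75 → stock rod 1 (new)  [load 75/110]
  15 → stock rod 1  [load 90/110]
  25 → stock rod 2 (new)  [load 25/110]
  65 → stock rod 2  [load 90/110]
  30 → stock rod 3 (new)  [load 30/110]
  85 → stock rod 4 (new)  [load 85/110]
  15 → stock rod 1  [load 105/110]
  85 → stock rod 5 (new)  [load 85/110]
  10 → stock rod 2  [load 100/110]
  65 → stock rod 3  [load 95/110]
  30 → stock rod 6 (new)  [load 30/110]
6 stock rods opened.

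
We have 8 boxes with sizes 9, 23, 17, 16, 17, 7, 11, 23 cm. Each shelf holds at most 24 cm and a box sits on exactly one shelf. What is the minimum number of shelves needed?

Total = 23 + 23 + 17 + 17 + 16 + 11 + 9 + 7 = 123 cm.
Lower bound: ⌈123/24⌉ = 6 shelves.
A packing using 6 shelves:
  shelf 1: 23 = 23
  shelf 2: 23 = 23
  shelf 3: 17 + 7 = 24
  shelf 4: 17 = 17
  shelf 5: 16 = 16
  shelf 6: 11 + 9 = 20
This matches the lower bound, so 6 is optimal.

6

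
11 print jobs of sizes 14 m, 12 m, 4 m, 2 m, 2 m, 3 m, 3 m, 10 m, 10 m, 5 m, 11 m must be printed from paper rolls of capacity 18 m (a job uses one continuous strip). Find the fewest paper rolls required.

5

Total = 14 + 12 + 11 + 10 + 10 + 5 + 4 + 3 + 3 + 2 + 2 = 76 m.
Lower bound: ⌈76/18⌉ = 5 paper rolls.
A packing using 5 paper rolls:
  roll 1: 14 + 4 = 18
  roll 2: 12 + 5 = 17
  roll 3: 11 + 3 + 3 = 17
  roll 4: 10 + 2 + 2 = 14
  roll 5: 10 = 10
This matches the lower bound, so 5 is optimal.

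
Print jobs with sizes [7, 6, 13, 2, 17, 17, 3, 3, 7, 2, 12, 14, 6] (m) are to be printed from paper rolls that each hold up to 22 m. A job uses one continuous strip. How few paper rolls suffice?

Total = 17 + 17 + 14 + 13 + 12 + 7 + 7 + 6 + 6 + 3 + 3 + 2 + 2 = 109 m.
Lower bound: ⌈109/22⌉ = 5 paper rolls.
A packing using 6 paper rolls:
  roll 1: 17 + 3 + 2 = 22
  roll 2: 17 + 3 + 2 = 22
  roll 3: 14 + 7 = 21
  roll 4: 13 + 7 = 20
  roll 5: 12 + 6 = 18
  roll 6: 6 = 6
No arrangement into 5 paper rolls stays within capacity, so 6 is optimal.

6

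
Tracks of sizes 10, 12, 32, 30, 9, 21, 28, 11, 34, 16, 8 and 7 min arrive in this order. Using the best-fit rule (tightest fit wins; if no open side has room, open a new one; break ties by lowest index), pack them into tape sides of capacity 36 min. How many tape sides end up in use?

7

  10 → side 1 (new)  [load 10/36]
  12 → side 1  [load 22/36]
  32 → side 2 (new)  [load 32/36]
  30 → side 3 (new)  [load 30/36]
  9 → side 1  [load 31/36]
  21 → side 4 (new)  [load 21/36]
  28 → side 5 (new)  [load 28/36]
  11 → side 4  [load 32/36]
  34 → side 6 (new)  [load 34/36]
  16 → side 7 (new)  [load 16/36]
  8 → side 5  [load 36/36]
  7 → side 7  [load 23/36]
7 tape sides opened.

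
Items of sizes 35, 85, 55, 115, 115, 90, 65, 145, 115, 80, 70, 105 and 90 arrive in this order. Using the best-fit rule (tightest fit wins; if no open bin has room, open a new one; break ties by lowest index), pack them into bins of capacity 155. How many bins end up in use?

10

  35 → bin 1 (new)  [load 35/155]
  85 → bin 1  [load 120/155]
  55 → bin 2 (new)  [load 55/155]
  115 → bin 3 (new)  [load 115/155]
  115 → bin 4 (new)  [load 115/155]
  90 → bin 2  [load 145/155]
  65 → bin 5 (new)  [load 65/155]
  145 → bin 6 (new)  [load 145/155]
  115 → bin 7 (new)  [load 115/155]
  80 → bin 5  [load 145/155]
  70 → bin 8 (new)  [load 70/155]
  105 → bin 9 (new)  [load 105/155]
  90 → bin 10 (new)  [load 90/155]
10 bins opened.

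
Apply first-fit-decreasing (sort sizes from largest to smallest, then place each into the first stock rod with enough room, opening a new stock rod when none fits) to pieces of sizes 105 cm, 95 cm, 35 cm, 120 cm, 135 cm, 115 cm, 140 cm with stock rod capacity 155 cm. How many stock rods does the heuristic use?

6

Sorted descending: 140, 135, 120, 115, 105, 95, 35.
  140 → stock rod 1 (new)  [load 140/155]
  135 → stock rod 2 (new)  [load 135/155]
  120 → stock rod 3 (new)  [load 120/155]
  115 → stock rod 4 (new)  [load 115/155]
  105 → stock rod 5 (new)  [load 105/155]
  95 → stock rod 6 (new)  [load 95/155]
  35 → stock rod 3  [load 155/155]
6 stock rods opened.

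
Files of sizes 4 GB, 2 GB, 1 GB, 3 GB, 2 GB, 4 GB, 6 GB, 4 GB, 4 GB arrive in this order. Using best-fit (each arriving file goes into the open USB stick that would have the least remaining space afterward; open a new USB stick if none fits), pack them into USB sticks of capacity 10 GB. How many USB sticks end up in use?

3

  4 → USB stick 1 (new)  [load 4/10]
  2 → USB stick 1  [load 6/10]
  1 → USB stick 1  [load 7/10]
  3 → USB stick 1  [load 10/10]
  2 → USB stick 2 (new)  [load 2/10]
  4 → USB stick 2  [load 6/10]
  6 → USB stick 3 (new)  [load 6/10]
  4 → USB stick 2  [load 10/10]
  4 → USB stick 3  [load 10/10]
3 USB sticks opened.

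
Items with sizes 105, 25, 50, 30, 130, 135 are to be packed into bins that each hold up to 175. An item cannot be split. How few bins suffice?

3

Total = 135 + 130 + 105 + 50 + 30 + 25 = 475.
Lower bound: ⌈475/175⌉ = 3 bins.
A packing using 3 bins:
  bin 1: 135 + 30 = 165
  bin 2: 130 + 25 = 155
  bin 3: 105 + 50 = 155
This matches the lower bound, so 3 is optimal.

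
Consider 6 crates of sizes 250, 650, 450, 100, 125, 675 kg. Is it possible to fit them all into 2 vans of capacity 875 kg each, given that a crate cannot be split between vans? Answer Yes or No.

No

Total = 2250 kg; ⌈2250/875⌉ = 3.
At least 3 vans are required, but only 2 are allowed.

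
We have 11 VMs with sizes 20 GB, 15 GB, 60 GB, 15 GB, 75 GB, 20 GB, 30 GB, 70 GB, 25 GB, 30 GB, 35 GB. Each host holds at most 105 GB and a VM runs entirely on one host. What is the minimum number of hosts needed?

Total = 75 + 70 + 60 + 35 + 30 + 30 + 25 + 20 + 20 + 15 + 15 = 395 GB.
Lower bound: ⌈395/105⌉ = 4 hosts.
A packing using 4 hosts:
  host 1: 75 + 30 = 105
  host 2: 70 + 35 = 105
  host 3: 60 + 30 + 15 = 105
  host 4: 25 + 20 + 20 + 15 = 80
This matches the lower bound, so 4 is optimal.

4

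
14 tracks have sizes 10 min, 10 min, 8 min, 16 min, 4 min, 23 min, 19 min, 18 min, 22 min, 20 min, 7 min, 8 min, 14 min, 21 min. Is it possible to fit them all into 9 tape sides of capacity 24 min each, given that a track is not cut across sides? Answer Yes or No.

Total = 200 min; ⌈200/24⌉ = 9.
The bound of 9 does not rule out 9, but exhaustive search shows no assignment into 9 tape sides of capacity 24 min exists — the minimum is 10.

No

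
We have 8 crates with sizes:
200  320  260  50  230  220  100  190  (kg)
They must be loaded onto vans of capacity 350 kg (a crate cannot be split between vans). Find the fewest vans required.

6

Total = 320 + 260 + 230 + 220 + 200 + 190 + 100 + 50 = 1570 kg.
Lower bound: ⌈1570/350⌉ = 5 vans.
Also, 6 crates each exceed 175 kg, and no two of those can share a van, so at least 6 vans are needed.
A packing using 6 vans:
  van 1: 320 = 320
  van 2: 260 + 50 = 310
  van 3: 230 + 100 = 330
  van 4: 220 = 220
  van 5: 200 = 200
  van 6: 190 = 190
This matches the lower bound, so 6 is optimal.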